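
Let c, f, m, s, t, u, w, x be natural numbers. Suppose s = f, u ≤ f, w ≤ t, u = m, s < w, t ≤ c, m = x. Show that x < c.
u = m and m = x, hence u = x. Because u ≤ f, x ≤ f. w ≤ t and t ≤ c, thus w ≤ c. From s < w, s < c. Since s = f, f < c. From x ≤ f, x < c.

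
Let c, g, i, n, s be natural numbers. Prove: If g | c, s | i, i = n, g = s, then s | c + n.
From g = s and g | c, s | c. i = n and s | i, so s | n. Since s | c, s | c + n.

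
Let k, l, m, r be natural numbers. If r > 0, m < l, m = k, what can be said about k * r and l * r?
k * r < l * r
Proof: Since m = k and m < l, k < l. Using r > 0 and multiplying by a positive, k * r < l * r.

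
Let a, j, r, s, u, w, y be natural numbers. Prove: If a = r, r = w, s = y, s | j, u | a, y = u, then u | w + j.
a = r and r = w, so a = w. u | a, so u | w. From s = y and y = u, s = u. Since s | j, u | j. From u | w, u | w + j.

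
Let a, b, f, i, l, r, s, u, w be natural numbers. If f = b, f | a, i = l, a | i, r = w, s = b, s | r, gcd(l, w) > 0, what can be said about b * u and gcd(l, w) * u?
b * u ≤ gcd(l, w) * u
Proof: f = b and f | a, thus b | a. Because i = l and a | i, a | l. b | a, so b | l. From s = b and s | r, b | r. Since r = w, b | w. b | l, so b | gcd(l, w). gcd(l, w) > 0, so b ≤ gcd(l, w). Then b * u ≤ gcd(l, w) * u.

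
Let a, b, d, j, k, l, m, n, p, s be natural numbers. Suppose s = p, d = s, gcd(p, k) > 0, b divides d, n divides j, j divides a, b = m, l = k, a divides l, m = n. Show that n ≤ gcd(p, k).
Because b = m and b divides d, m divides d. Since d = s, m divides s. m = n, so n divides s. s = p, so n divides p. l = k and a divides l, hence a divides k. Since j divides a, j divides k. From n divides j, n divides k. From n divides p, n divides gcd(p, k). gcd(p, k) > 0, so n ≤ gcd(p, k).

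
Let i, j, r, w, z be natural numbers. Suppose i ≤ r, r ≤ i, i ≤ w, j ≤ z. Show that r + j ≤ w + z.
Since i ≤ r and r ≤ i, i = r. From i ≤ w, r ≤ w. Since j ≤ z, r + j ≤ w + z.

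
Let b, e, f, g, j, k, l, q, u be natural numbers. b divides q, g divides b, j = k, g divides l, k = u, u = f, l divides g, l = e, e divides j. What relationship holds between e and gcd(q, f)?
e divides gcd(q, f)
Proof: Since g divides l and l divides g, g = l. Since g divides b, l divides b. l = e, so e divides b. Since b divides q, e divides q. j = k and k = u, thus j = u. Since e divides j, e divides u. Since u = f, e divides f. e divides q, so e divides gcd(q, f).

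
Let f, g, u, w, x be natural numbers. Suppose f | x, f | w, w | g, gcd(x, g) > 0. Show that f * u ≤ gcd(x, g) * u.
Since f | w and w | g, f | g. f | x, so f | gcd(x, g). gcd(x, g) > 0, so f ≤ gcd(x, g). Then f * u ≤ gcd(x, g) * u.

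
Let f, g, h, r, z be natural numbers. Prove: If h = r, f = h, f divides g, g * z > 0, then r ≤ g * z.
f = h and f divides g, thus h divides g. Since h = r, r divides g. Then r divides g * z. Since g * z > 0, r ≤ g * z.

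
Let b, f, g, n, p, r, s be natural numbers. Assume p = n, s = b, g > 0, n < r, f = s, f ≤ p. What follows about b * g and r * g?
b * g < r * g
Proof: p = n and f ≤ p, thus f ≤ n. Since f = s, s ≤ n. Since n < r, s < r. Since s = b, b < r. Since g > 0, b * g < r * g.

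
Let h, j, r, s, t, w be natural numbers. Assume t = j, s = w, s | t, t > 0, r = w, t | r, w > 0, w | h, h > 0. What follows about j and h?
j ≤ h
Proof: s = w and s | t, hence w | t. Because t > 0, w ≤ t. From r = w and t | r, t | w. w > 0, so t ≤ w. Since w ≤ t, w = t. w | h and h > 0, thus w ≤ h. w = t, so t ≤ h. t = j, so j ≤ h.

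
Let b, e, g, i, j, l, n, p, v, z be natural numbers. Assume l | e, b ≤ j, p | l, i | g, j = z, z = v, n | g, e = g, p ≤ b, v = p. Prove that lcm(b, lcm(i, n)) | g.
j = z and z = v, so j = v. Since v = p, j = p. Since b ≤ j, b ≤ p. p ≤ b, so p = b. p | l and l | e, thus p | e. From p = b, b | e. e = g, so b | g. Since i | g and n | g, lcm(i, n) | g. Since b | g, lcm(b, lcm(i, n)) | g.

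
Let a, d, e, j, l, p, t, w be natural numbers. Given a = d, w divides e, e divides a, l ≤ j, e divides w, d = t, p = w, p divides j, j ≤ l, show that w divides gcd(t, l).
a = d and d = t, hence a = t. Because e divides w and w divides e, e = w. Since e divides a, w divides a. Since a = t, w divides t. j ≤ l and l ≤ j, therefore j = l. Because p divides j, p divides l. p = w, so w divides l. Since w divides t, w divides gcd(t, l).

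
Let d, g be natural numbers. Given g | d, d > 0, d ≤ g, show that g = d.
From g | d and d > 0, g ≤ d. d ≤ g, so d = g. Then g = d.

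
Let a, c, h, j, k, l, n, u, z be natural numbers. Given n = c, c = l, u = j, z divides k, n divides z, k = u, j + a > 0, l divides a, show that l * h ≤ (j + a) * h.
n = c and c = l, so n = l. k = u and z divides k, hence z divides u. Since u = j, z divides j. n divides z, so n divides j. n = l, so l divides j. l divides a, so l divides j + a. Since j + a > 0, l ≤ j + a. By multiplying by a non-negative, l * h ≤ (j + a) * h.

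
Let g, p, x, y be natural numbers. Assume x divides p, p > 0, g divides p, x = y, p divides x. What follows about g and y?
g ≤ y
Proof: p divides x and x divides p, thus p = x. x = y, so p = y. Because g divides p and p > 0, g ≤ p. Since p = y, g ≤ y.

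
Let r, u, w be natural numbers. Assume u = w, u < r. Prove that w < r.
u = w and u < r. By substitution, w < r.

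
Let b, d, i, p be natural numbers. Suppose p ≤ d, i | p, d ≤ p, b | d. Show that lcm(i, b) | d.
Since p ≤ d and d ≤ p, p = d. i | p, so i | d. b | d, so lcm(i, b) | d.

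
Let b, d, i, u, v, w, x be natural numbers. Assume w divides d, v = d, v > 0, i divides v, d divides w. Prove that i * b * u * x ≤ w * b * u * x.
From d divides w and w divides d, d = w. Since v = d, v = w. Because i divides v and v > 0, i ≤ v. v = w, so i ≤ w. By multiplying by a non-negative, i * b ≤ w * b. By multiplying by a non-negative, i * b * u ≤ w * b * u. By multiplying by a non-negative, i * b * u * x ≤ w * b * u * x.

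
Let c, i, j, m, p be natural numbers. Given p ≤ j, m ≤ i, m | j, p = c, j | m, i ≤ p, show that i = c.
j | m and m | j, so j = m. Since p ≤ j, p ≤ m. m ≤ i, so p ≤ i. Since i ≤ p, i = p. p = c, so i = c.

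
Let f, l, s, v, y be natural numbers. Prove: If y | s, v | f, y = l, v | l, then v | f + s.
Because y = l and y | s, l | s. v | l, so v | s. v | f, so v | f + s.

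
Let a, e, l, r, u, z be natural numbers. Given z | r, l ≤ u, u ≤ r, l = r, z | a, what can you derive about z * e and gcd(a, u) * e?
z * e | gcd(a, u) * e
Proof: l = r and l ≤ u, therefore r ≤ u. u ≤ r, so r = u. Since z | r, z | u. From z | a, z | gcd(a, u). Then z * e | gcd(a, u) * e.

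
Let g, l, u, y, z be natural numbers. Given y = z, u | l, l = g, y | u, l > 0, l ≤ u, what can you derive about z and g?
z | g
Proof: u | l and l > 0, hence u ≤ l. l ≤ u, so u = l. l = g, so u = g. Because y | u, y | g. y = z, so z | g.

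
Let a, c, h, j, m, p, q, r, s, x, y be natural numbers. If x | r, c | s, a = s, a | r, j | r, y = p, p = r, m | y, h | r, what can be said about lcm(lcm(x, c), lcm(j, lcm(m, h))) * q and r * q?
lcm(lcm(x, c), lcm(j, lcm(m, h))) * q | r * q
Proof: Because a = s and a | r, s | r. c | s, so c | r. Since x | r, lcm(x, c) | r. Since y = p and p = r, y = r. Because m | y, m | r. Since h | r, lcm(m, h) | r. Since j | r, lcm(j, lcm(m, h)) | r. Since lcm(x, c) | r, lcm(lcm(x, c), lcm(j, lcm(m, h))) | r. Then lcm(lcm(x, c), lcm(j, lcm(m, h))) * q | r * q.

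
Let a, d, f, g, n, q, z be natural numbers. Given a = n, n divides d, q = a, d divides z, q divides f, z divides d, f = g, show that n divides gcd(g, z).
Because q = a and a = n, q = n. q divides f, so n divides f. f = g, so n divides g. From d divides z and z divides d, d = z. Since n divides d, n divides z. Since n divides g, n divides gcd(g, z).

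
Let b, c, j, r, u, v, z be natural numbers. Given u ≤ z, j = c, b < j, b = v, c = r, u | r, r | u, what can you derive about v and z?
v < z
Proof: j = c and c = r, therefore j = r. Since b < j, b < r. b = v, so v < r. Since u | r and r | u, u = r. u ≤ z, so r ≤ z. v < r, so v < z.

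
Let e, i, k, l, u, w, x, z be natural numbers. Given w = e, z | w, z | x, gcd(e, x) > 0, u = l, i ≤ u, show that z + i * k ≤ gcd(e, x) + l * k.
w = e and z | w, thus z | e. z | x, so z | gcd(e, x). Since gcd(e, x) > 0, z ≤ gcd(e, x). u = l and i ≤ u, so i ≤ l. Then i * k ≤ l * k. z ≤ gcd(e, x), so z + i * k ≤ gcd(e, x) + l * k.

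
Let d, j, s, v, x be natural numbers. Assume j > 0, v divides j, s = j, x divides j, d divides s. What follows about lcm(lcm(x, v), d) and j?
lcm(lcm(x, v), d) ≤ j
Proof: x divides j and v divides j, therefore lcm(x, v) divides j. s = j and d divides s, thus d divides j. lcm(x, v) divides j, so lcm(lcm(x, v), d) divides j. j > 0, so lcm(lcm(x, v), d) ≤ j.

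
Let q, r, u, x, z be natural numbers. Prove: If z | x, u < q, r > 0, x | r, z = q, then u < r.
Because z | x and x | r, z | r. r > 0, so z ≤ r. z = q, so q ≤ r. Since u < q, u < r.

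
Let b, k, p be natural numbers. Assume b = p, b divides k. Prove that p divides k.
b = p and b divides k. By substitution, p divides k.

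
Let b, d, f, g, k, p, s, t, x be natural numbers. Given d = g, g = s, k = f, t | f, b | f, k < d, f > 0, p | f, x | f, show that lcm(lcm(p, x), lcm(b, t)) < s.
p | f and x | f, so lcm(p, x) | f. Because b | f and t | f, lcm(b, t) | f. Since lcm(p, x) | f, lcm(lcm(p, x), lcm(b, t)) | f. Since f > 0, lcm(lcm(p, x), lcm(b, t)) ≤ f. d = g and g = s, therefore d = s. k = f and k < d, hence f < d. Since d = s, f < s. Since lcm(lcm(p, x), lcm(b, t)) ≤ f, lcm(lcm(p, x), lcm(b, t)) < s.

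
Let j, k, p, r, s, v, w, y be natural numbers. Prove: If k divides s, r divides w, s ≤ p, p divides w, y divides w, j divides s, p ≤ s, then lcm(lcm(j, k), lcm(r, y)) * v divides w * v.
s ≤ p and p ≤ s, so s = p. Because j divides s and k divides s, lcm(j, k) divides s. s = p, so lcm(j, k) divides p. p divides w, so lcm(j, k) divides w. From r divides w and y divides w, lcm(r, y) divides w. Since lcm(j, k) divides w, lcm(lcm(j, k), lcm(r, y)) divides w. Then lcm(lcm(j, k), lcm(r, y)) * v divides w * v.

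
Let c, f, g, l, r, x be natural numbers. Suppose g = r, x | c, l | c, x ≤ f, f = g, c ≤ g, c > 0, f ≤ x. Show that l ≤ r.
x ≤ f and f ≤ x, hence x = f. f = g, so x = g. x | c, so g | c. Since c > 0, g ≤ c. c ≤ g, so c = g. Since g = r, c = r. l | c and c > 0, so l ≤ c. Since c = r, l ≤ r.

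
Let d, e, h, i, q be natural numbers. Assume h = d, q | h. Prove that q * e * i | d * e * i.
h = d and q | h, so q | d. Then q * e | d * e. Then q * e * i | d * e * i.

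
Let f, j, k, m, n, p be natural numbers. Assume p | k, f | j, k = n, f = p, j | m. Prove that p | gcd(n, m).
Because k = n and p | k, p | n. f = p and f | j, so p | j. Because j | m, p | m. p | n, so p | gcd(n, m).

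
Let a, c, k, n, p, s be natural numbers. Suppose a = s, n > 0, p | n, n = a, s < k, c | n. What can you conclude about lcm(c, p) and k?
lcm(c, p) < k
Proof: From n = a and a = s, n = s. c | n and p | n, so lcm(c, p) | n. n > 0, so lcm(c, p) ≤ n. n = s, so lcm(c, p) ≤ s. Since s < k, lcm(c, p) < k.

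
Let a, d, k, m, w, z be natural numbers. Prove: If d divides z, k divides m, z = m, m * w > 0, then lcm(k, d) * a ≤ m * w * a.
Since z = m and d divides z, d divides m. Since k divides m, lcm(k, d) divides m. Then lcm(k, d) divides m * w. m * w > 0, so lcm(k, d) ≤ m * w. By multiplying by a non-negative, lcm(k, d) * a ≤ m * w * a.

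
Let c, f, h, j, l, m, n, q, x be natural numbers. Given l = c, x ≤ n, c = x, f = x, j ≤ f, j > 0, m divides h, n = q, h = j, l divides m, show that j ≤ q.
l = c and c = x, hence l = x. h = j and m divides h, thus m divides j. Since l divides m, l divides j. Since j > 0, l ≤ j. l = x, so x ≤ j. Since f = x and j ≤ f, j ≤ x. x ≤ j, so x = j. n = q and x ≤ n, therefore x ≤ q. Because x = j, j ≤ q.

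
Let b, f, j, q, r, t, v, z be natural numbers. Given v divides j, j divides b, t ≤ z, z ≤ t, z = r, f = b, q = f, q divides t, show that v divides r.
From v divides j and j divides b, v divides b. Because t ≤ z and z ≤ t, t = z. Since z = r, t = r. q = f and q divides t, therefore f divides t. f = b, so b divides t. t = r, so b divides r. v divides b, so v divides r.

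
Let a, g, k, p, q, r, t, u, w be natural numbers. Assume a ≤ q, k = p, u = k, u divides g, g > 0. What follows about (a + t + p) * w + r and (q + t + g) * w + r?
(a + t + p) * w + r ≤ (q + t + g) * w + r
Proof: From a ≤ q, a + t ≤ q + t. u = k and u divides g, thus k divides g. g > 0, so k ≤ g. k = p, so p ≤ g. a + t ≤ q + t, so a + t + p ≤ q + t + g. By multiplying by a non-negative, (a + t + p) * w ≤ (q + t + g) * w. Then (a + t + p) * w + r ≤ (q + t + g) * w + r.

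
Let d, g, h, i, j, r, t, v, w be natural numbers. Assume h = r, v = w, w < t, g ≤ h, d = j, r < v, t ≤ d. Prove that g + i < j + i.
From h = r and g ≤ h, g ≤ r. v = w and r < v, therefore r < w. Because w < t, r < t. Since t ≤ d, r < d. d = j, so r < j. From g ≤ r, g < j. Then g + i < j + i.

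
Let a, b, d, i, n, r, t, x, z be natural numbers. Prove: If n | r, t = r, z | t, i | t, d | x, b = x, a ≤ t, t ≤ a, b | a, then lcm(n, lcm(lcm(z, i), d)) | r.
z | t and i | t, therefore lcm(z, i) | t. From a ≤ t and t ≤ a, a = t. Because b | a, b | t. b = x, so x | t. Since d | x, d | t. Since lcm(z, i) | t, lcm(lcm(z, i), d) | t. Since t = r, lcm(lcm(z, i), d) | r. n | r, so lcm(n, lcm(lcm(z, i), d)) | r.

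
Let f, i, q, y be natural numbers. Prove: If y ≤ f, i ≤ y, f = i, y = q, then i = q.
Because f = i and y ≤ f, y ≤ i. i ≤ y, so i = y. Since y = q, i = q.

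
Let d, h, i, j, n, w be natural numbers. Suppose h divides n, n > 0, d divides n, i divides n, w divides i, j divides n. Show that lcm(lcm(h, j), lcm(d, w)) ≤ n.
Because h divides n and j divides n, lcm(h, j) divides n. Since w divides i and i divides n, w divides n. Since d divides n, lcm(d, w) divides n. Since lcm(h, j) divides n, lcm(lcm(h, j), lcm(d, w)) divides n. n > 0, so lcm(lcm(h, j), lcm(d, w)) ≤ n.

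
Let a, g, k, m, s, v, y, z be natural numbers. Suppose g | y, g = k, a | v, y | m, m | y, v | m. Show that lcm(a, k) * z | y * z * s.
Because m | y and y | m, m = y. Because v | m, v | y. Since a | v, a | y. Because g = k and g | y, k | y. a | y, so lcm(a, k) | y. Then lcm(a, k) * z | y * z. Then lcm(a, k) * z | y * z * s.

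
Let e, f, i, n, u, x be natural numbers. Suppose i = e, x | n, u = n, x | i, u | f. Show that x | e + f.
i = e and x | i, therefore x | e. u = n and u | f, therefore n | f. x | n, so x | f. x | e, so x | e + f.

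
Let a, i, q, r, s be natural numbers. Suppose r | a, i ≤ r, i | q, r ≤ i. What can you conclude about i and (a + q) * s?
i | (a + q) * s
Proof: r ≤ i and i ≤ r, thus r = i. r | a, so i | a. i | q, so i | a + q. Then i | (a + q) * s.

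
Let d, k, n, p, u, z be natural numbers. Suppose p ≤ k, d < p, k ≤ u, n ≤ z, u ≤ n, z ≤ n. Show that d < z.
d < p and p ≤ k, so d < k. k ≤ u, so d < u. n ≤ z and z ≤ n, hence n = z. u ≤ n, so u ≤ z. Since d < u, d < z.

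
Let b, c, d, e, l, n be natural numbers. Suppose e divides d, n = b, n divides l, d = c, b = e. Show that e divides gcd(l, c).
n = b and b = e, therefore n = e. n divides l, so e divides l. d = c and e divides d, thus e divides c. e divides l, so e divides gcd(l, c).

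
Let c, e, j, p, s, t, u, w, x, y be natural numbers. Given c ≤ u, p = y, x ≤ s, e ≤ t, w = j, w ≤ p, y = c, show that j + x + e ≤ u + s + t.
p = y and y = c, so p = c. w = j and w ≤ p, so j ≤ p. Since p = c, j ≤ c. c ≤ u, so j ≤ u. x ≤ s and e ≤ t, thus x + e ≤ s + t. Since j ≤ u, j + x + e ≤ u + s + t.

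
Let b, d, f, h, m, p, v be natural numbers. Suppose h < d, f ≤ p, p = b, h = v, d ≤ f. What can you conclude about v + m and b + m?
v + m < b + m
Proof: From h = v and h < d, v < d. d ≤ f and f ≤ p, therefore d ≤ p. p = b, so d ≤ b. From v < d, v < b. Then v + m < b + m.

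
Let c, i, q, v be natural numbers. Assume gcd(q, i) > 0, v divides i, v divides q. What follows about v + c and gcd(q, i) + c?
v + c ≤ gcd(q, i) + c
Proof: v divides q and v divides i, hence v divides gcd(q, i). Since gcd(q, i) > 0, v ≤ gcd(q, i). Then v + c ≤ gcd(q, i) + c.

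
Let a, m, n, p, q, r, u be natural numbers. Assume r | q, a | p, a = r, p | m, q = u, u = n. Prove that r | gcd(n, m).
From q = u and u = n, q = n. r | q, so r | n. a | p and p | m, so a | m. Since a = r, r | m. Since r | n, r | gcd(n, m).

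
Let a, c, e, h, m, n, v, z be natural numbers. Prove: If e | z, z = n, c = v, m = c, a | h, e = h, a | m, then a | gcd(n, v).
e = h and e | z, therefore h | z. z = n, so h | n. a | h, so a | n. From m = c and c = v, m = v. From a | m, a | v. From a | n, a | gcd(n, v).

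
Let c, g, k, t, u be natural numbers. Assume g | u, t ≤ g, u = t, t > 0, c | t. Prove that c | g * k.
u = t and g | u, hence g | t. Since t > 0, g ≤ t. Since t ≤ g, t = g. c | t, so c | g. Then c | g * k.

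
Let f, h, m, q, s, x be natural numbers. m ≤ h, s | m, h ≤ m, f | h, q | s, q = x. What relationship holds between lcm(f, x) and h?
lcm(f, x) | h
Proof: From m ≤ h and h ≤ m, m = h. q | s and s | m, therefore q | m. m = h, so q | h. Since q = x, x | h. Since f | h, lcm(f, x) | h.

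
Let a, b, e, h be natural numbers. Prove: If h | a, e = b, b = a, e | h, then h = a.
e = b and b = a, thus e = a. Since e | h, a | h. Since h | a, h = a.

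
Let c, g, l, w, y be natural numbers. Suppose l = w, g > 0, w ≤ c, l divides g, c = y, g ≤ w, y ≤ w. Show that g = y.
Since l = w and l divides g, w divides g. g > 0, so w ≤ g. g ≤ w, so g = w. Because c = y and w ≤ c, w ≤ y. y ≤ w, so w = y. Since g = w, g = y.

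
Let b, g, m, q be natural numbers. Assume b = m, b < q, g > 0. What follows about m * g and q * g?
m * g < q * g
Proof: b = m and b < q, thus m < q. Using g > 0, by multiplying by a positive, m * g < q * g.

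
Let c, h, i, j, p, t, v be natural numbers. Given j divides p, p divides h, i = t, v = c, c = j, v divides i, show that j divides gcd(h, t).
Because j divides p and p divides h, j divides h. v = c and c = j, thus v = j. Since v divides i, j divides i. Because i = t, j divides t. Because j divides h, j divides gcd(h, t).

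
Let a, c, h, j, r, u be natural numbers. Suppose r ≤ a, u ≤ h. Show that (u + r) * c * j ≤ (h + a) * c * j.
Because u ≤ h and r ≤ a, u + r ≤ h + a. By multiplying by a non-negative, (u + r) * c ≤ (h + a) * c. By multiplying by a non-negative, (u + r) * c * j ≤ (h + a) * c * j.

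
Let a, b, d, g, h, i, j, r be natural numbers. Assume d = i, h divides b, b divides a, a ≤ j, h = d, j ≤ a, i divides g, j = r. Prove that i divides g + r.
h = d and h divides b, so d divides b. a ≤ j and j ≤ a, therefore a = j. b divides a, so b divides j. j = r, so b divides r. d divides b, so d divides r. Since d = i, i divides r. Since i divides g, i divides g + r.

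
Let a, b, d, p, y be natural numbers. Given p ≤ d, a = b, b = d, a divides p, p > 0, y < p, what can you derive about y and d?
y < d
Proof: Since a = b and b = d, a = d. Because a divides p, d divides p. p > 0, so d ≤ p. Since p ≤ d, p = d. y < p, so y < d.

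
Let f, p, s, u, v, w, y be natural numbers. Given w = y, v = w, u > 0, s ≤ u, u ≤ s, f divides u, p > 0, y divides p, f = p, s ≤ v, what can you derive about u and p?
u = p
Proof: s ≤ u and u ≤ s, so s = u. v = w and s ≤ v, thus s ≤ w. w = y, so s ≤ y. y divides p and p > 0, thus y ≤ p. s ≤ y, so s ≤ p. s = u, so u ≤ p. Because f = p and f divides u, p divides u. u > 0, so p ≤ u. Since u ≤ p, u = p.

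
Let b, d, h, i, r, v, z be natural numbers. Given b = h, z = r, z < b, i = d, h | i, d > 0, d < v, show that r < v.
Because z = r and z < b, r < b. Since b = h, r < h. Because i = d and h | i, h | d. Since d > 0, h ≤ d. r < h, so r < d. Since d < v, r < v.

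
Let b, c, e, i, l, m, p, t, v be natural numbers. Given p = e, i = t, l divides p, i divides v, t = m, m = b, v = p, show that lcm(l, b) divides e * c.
i = t and t = m, hence i = m. Since m = b, i = b. v = p and i divides v, therefore i divides p. Since i = b, b divides p. l divides p, so lcm(l, b) divides p. p = e, so lcm(l, b) divides e. Then lcm(l, b) divides e * c.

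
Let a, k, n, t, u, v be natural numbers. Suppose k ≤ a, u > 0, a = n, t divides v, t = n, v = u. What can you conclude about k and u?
k ≤ u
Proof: Because a = n and k ≤ a, k ≤ n. v = u and t divides v, hence t divides u. t = n, so n divides u. Since u > 0, n ≤ u. k ≤ n, so k ≤ u.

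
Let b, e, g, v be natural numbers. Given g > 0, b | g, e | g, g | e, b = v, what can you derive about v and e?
v ≤ e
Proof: Because g | e and e | g, g = e. Since b | g and g > 0, b ≤ g. Since b = v, v ≤ g. g = e, so v ≤ e.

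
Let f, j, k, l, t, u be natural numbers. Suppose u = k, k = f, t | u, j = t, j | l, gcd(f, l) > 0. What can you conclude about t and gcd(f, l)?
t ≤ gcd(f, l)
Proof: From u = k and k = f, u = f. t | u, so t | f. j = t and j | l, therefore t | l. t | f, so t | gcd(f, l). Because gcd(f, l) > 0, t ≤ gcd(f, l).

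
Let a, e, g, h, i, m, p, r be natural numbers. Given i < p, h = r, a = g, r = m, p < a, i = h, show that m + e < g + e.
From i = h and h = r, i = r. Since r = m, i = m. i < p, so m < p. From a = g and p < a, p < g. Since m < p, m < g. Then m + e < g + e.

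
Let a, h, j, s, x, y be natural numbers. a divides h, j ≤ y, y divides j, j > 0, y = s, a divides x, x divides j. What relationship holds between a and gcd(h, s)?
a divides gcd(h, s)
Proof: y divides j and j > 0, thus y ≤ j. j ≤ y, so j = y. Since y = s, j = s. Because a divides x and x divides j, a divides j. j = s, so a divides s. a divides h, so a divides gcd(h, s).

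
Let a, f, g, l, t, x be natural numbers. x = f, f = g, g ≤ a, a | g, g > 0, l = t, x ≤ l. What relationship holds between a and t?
a ≤ t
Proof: x = f and f = g, hence x = g. a | g and g > 0, thus a ≤ g. g ≤ a, so g = a. x = g, so x = a. l = t and x ≤ l, so x ≤ t. x = a, so a ≤ t.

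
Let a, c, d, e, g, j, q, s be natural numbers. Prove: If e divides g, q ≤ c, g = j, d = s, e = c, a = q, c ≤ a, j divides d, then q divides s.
a = q and c ≤ a, thus c ≤ q. Since q ≤ c, c = q. e = c, so e = q. g = j and e divides g, hence e divides j. d = s and j divides d, therefore j divides s. Since e divides j, e divides s. Since e = q, q divides s.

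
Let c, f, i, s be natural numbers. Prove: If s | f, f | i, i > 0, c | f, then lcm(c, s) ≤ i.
Because c | f and s | f, lcm(c, s) | f. f | i, so lcm(c, s) | i. Since i > 0, lcm(c, s) ≤ i.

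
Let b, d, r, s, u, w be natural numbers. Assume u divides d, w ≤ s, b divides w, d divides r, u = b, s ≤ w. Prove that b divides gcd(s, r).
Because w ≤ s and s ≤ w, w = s. Since b divides w, b divides s. u = b and u divides d, hence b divides d. d divides r, so b divides r. b divides s, so b divides gcd(s, r).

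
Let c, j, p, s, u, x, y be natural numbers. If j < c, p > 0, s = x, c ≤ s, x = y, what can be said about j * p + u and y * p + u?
j * p + u < y * p + u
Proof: s = x and x = y, so s = y. j < c and c ≤ s, therefore j < s. Since s = y, j < y. Using p > 0, by multiplying by a positive, j * p < y * p. Then j * p + u < y * p + u.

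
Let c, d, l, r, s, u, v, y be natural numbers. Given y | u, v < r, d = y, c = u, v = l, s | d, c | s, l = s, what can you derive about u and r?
u < r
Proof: d = y and s | d, therefore s | y. Since y | u, s | u. c = u and c | s, therefore u | s. Since s | u, s = u. v = l and l = s, thus v = s. Since v < r, s < r. From s = u, u < r.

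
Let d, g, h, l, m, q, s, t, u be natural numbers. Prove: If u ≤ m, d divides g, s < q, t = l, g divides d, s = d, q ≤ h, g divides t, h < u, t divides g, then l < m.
d divides g and g divides d, therefore d = g. Because g divides t and t divides g, g = t. Since d = g, d = t. Since t = l, d = l. s = d and s < q, so d < q. d = l, so l < q. h < u and u ≤ m, therefore h < m. q ≤ h, so q < m. l < q, so l < m.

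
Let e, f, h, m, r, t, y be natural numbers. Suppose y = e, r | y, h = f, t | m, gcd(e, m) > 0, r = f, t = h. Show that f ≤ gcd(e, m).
From y = e and r | y, r | e. r = f, so f | e. Because t = h and h = f, t = f. t | m, so f | m. f | e, so f | gcd(e, m). Since gcd(e, m) > 0, f ≤ gcd(e, m).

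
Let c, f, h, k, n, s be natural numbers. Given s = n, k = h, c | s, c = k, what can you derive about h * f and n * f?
h * f | n * f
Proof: c = k and k = h, hence c = h. From s = n and c | s, c | n. From c = h, h | n. Then h * f | n * f.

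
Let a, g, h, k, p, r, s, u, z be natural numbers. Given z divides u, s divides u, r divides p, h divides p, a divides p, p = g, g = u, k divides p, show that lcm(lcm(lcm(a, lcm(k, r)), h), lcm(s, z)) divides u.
Since p = g and g = u, p = u. From k divides p and r divides p, lcm(k, r) divides p. Since a divides p, lcm(a, lcm(k, r)) divides p. Since h divides p, lcm(lcm(a, lcm(k, r)), h) divides p. Since p = u, lcm(lcm(a, lcm(k, r)), h) divides u. s divides u and z divides u, thus lcm(s, z) divides u. lcm(lcm(a, lcm(k, r)), h) divides u, so lcm(lcm(lcm(a, lcm(k, r)), h), lcm(s, z)) divides u.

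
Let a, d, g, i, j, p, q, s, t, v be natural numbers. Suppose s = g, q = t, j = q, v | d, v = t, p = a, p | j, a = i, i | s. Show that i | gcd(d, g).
j = q and q = t, so j = t. Since p | j, p | t. p = a, so a | t. Since a = i, i | t. From v = t and v | d, t | d. From i | t, i | d. s = g and i | s, so i | g. Since i | d, i | gcd(d, g).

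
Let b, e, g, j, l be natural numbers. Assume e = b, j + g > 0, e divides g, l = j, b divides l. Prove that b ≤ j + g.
l = j and b divides l, thus b divides j. From e = b and e divides g, b divides g. Because b divides j, b divides j + g. j + g > 0, so b ≤ j + g.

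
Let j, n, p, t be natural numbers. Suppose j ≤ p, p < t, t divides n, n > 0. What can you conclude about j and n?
j < n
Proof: Because j ≤ p and p < t, j < t. t divides n and n > 0, hence t ≤ n. j < t, so j < n.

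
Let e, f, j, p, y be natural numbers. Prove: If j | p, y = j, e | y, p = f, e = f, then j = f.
From p = f and j | p, j | f. Because e = f and e | y, f | y. y = j, so f | j. j | f, so j = f.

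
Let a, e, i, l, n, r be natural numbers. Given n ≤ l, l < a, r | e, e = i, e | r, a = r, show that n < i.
r | e and e | r, thus r = e. a = r, so a = e. From n ≤ l and l < a, n < a. Since a = e, n < e. Since e = i, n < i.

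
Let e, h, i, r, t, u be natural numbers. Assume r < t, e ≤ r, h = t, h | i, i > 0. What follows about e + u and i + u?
e + u < i + u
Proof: Since e ≤ r and r < t, e < t. From h | i and i > 0, h ≤ i. h = t, so t ≤ i. e < t, so e < i. Then e + u < i + u.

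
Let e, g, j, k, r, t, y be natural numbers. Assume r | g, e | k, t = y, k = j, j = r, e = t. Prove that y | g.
From k = j and j = r, k = r. e = t and t = y, thus e = y. From e | k, y | k. Because k = r, y | r. r | g, so y | g.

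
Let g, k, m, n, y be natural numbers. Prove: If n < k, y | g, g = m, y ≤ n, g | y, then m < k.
y | g and g | y, thus y = g. g = m, so y = m. y ≤ n and n < k, therefore y < k. y = m, so m < k.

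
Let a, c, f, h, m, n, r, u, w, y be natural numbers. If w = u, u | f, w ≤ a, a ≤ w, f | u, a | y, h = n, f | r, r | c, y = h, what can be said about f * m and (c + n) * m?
f * m | (c + n) * m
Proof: From f | r and r | c, f | c. Since u | f and f | u, u = f. w = u, so w = f. From a ≤ w and w ≤ a, a = w. Since y = h and h = n, y = n. Since a | y, a | n. Because a = w, w | n. w = f, so f | n. From f | c, f | c + n. Then f * m | (c + n) * m.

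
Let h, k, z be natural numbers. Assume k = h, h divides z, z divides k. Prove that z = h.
From k = h and z divides k, z divides h. h divides z, so h = z. Then z = h.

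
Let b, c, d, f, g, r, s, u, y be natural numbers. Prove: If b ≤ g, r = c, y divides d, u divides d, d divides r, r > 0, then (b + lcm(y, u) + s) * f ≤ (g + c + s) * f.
y divides d and u divides d, thus lcm(y, u) divides d. Since d divides r, lcm(y, u) divides r. r > 0, so lcm(y, u) ≤ r. Since r = c, lcm(y, u) ≤ c. b ≤ g, so b + lcm(y, u) ≤ g + c. Then b + lcm(y, u) + s ≤ g + c + s. By multiplying by a non-negative, (b + lcm(y, u) + s) * f ≤ (g + c + s) * f.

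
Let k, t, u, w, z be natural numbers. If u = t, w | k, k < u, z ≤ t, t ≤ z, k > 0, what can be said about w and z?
w < z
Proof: t ≤ z and z ≤ t, so t = z. w | k and k > 0, hence w ≤ k. Since k < u, w < u. Since u = t, w < t. t = z, so w < z.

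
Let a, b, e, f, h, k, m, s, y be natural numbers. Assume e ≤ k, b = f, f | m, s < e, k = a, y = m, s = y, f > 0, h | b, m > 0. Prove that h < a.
b = f and h | b, so h | f. f > 0, so h ≤ f. From f | m and m > 0, f ≤ m. From s = y and y = m, s = m. s < e, so m < e. k = a and e ≤ k, thus e ≤ a. m < e, so m < a. f ≤ m, so f < a. h ≤ f, so h < a.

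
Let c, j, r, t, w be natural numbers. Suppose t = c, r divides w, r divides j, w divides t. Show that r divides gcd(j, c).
t = c and w divides t, therefore w divides c. r divides w, so r divides c. r divides j, so r divides gcd(j, c).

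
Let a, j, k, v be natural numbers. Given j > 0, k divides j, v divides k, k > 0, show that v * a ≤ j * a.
v divides k and k > 0, thus v ≤ k. k divides j and j > 0, thus k ≤ j. v ≤ k, so v ≤ j. By multiplying by a non-negative, v * a ≤ j * a.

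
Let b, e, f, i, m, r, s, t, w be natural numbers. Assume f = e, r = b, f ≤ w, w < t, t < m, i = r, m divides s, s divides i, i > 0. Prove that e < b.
w < t and t < m, therefore w < m. m divides s and s divides i, so m divides i. i > 0, so m ≤ i. Since i = r, m ≤ r. w < m, so w < r. f ≤ w, so f < r. r = b, so f < b. f = e, so e < b.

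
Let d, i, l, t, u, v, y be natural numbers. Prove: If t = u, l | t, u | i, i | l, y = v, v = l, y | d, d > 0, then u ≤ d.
Since t = u and l | t, l | u. From u | i and i | l, u | l. Since l | u, l = u. y = v and v = l, so y = l. y | d, so l | d. d > 0, so l ≤ d. l = u, so u ≤ d.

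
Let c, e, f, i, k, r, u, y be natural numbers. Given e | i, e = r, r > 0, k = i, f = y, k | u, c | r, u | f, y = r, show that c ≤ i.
Because e = r and e | i, r | i. k | u and u | f, therefore k | f. k = i, so i | f. f = y, so i | y. y = r, so i | r. Since r | i, r = i. c | r and r > 0, therefore c ≤ r. r = i, so c ≤ i.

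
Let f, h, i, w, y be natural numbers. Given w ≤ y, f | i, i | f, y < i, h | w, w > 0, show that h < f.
Since h | w and w > 0, h ≤ w. i | f and f | i, hence i = f. Since y < i, y < f. Since w ≤ y, w < f. Since h ≤ w, h < f.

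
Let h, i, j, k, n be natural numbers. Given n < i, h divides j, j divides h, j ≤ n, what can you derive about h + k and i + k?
h + k < i + k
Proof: j divides h and h divides j, therefore j = h. Since j ≤ n, h ≤ n. Since n < i, h < i. Then h + k < i + k.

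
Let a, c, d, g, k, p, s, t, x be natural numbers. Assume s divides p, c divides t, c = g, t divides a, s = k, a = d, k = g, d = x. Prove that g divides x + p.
c divides t and t divides a, so c divides a. Since c = g, g divides a. Because a = d, g divides d. Since d = x, g divides x. s = k and k = g, hence s = g. Since s divides p, g divides p. g divides x, so g divides x + p.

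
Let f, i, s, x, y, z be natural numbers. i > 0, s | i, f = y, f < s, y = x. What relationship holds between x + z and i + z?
x + z < i + z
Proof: f = y and y = x, therefore f = x. s | i and i > 0, hence s ≤ i. From f < s, f < i. Since f = x, x < i. Then x + z < i + z.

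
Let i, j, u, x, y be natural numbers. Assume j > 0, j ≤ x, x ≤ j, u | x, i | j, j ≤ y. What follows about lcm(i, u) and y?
lcm(i, u) ≤ y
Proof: From x ≤ j and j ≤ x, x = j. Since u | x, u | j. Because i | j, lcm(i, u) | j. j > 0, so lcm(i, u) ≤ j. Since j ≤ y, lcm(i, u) ≤ y.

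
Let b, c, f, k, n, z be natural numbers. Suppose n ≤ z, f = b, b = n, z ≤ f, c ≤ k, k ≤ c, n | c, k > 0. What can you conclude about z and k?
z ≤ k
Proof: f = b and b = n, therefore f = n. Because z ≤ f, z ≤ n. n ≤ z, so n = z. Since c ≤ k and k ≤ c, c = k. n | c, so n | k. Since k > 0, n ≤ k. Since n = z, z ≤ k.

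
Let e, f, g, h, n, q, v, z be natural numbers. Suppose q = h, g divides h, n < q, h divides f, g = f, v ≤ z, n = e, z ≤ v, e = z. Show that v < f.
z ≤ v and v ≤ z, so z = v. Since e = z, e = v. Because g = f and g divides h, f divides h. h divides f, so h = f. From q = h and n < q, n < h. n = e, so e < h. Since h = f, e < f. e = v, so v < f.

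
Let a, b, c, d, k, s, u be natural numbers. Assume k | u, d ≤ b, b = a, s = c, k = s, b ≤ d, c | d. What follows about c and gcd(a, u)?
c | gcd(a, u)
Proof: d ≤ b and b ≤ d, thus d = b. b = a, so d = a. Since c | d, c | a. Because k = s and s = c, k = c. Since k | u, c | u. Since c | a, c | gcd(a, u).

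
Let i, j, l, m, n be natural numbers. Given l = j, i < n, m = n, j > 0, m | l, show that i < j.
l = j and m | l, therefore m | j. j > 0, so m ≤ j. Since m = n, n ≤ j. Since i < n, i < j.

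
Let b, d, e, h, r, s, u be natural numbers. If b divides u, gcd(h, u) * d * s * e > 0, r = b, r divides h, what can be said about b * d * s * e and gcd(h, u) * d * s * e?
b * d * s * e ≤ gcd(h, u) * d * s * e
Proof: r = b and r divides h, thus b divides h. Since b divides u, b divides gcd(h, u). Then b * d divides gcd(h, u) * d. Then b * d * s divides gcd(h, u) * d * s. Then b * d * s * e divides gcd(h, u) * d * s * e. Since gcd(h, u) * d * s * e > 0, b * d * s * e ≤ gcd(h, u) * d * s * e.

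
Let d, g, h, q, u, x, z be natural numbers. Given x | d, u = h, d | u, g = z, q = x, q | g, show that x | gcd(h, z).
Since u = h and d | u, d | h. Because x | d, x | h. Because q = x and q | g, x | g. Since g = z, x | z. Since x | h, x | gcd(h, z).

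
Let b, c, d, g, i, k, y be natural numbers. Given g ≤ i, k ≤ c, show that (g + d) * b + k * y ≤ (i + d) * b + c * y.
From g ≤ i, g + d ≤ i + d. Then (g + d) * b ≤ (i + d) * b. Since k ≤ c, k * y ≤ c * y. (g + d) * b ≤ (i + d) * b, so (g + d) * b + k * y ≤ (i + d) * b + c * y.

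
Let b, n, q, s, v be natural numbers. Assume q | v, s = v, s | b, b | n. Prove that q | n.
Because s = v and s | b, v | b. q | v, so q | b. From b | n, q | n.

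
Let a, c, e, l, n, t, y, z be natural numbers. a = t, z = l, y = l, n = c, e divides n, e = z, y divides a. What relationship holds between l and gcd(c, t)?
l divides gcd(c, t)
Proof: Because e = z and e divides n, z divides n. From z = l, l divides n. Since n = c, l divides c. Since a = t and y divides a, y divides t. y = l, so l divides t. l divides c, so l divides gcd(c, t).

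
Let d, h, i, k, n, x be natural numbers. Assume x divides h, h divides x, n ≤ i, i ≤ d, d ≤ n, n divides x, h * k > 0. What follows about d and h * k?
d ≤ h * k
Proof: From x divides h and h divides x, x = h. n ≤ i and i ≤ d, thus n ≤ d. Since d ≤ n, n = d. n divides x, so d divides x. Since x = h, d divides h. Then d divides h * k. Since h * k > 0, d ≤ h * k.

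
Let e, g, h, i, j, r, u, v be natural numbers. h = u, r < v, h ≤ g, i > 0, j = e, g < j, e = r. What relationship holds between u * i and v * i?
u * i < v * i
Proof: h = u and h ≤ g, hence u ≤ g. j = e and g < j, thus g < e. Since e = r, g < r. Since u ≤ g, u < r. r < v, so u < v. i > 0, so u * i < v * i.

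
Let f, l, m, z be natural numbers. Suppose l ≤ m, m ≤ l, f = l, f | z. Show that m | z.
l ≤ m and m ≤ l, hence l = m. Because f = l and f | z, l | z. Since l = m, m | z.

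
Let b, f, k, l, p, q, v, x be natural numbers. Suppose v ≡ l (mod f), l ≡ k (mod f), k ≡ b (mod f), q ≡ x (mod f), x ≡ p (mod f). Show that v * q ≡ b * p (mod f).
From v ≡ l (mod f) and l ≡ k (mod f), v ≡ k (mod f). k ≡ b (mod f), so v ≡ b (mod f). q ≡ x (mod f) and x ≡ p (mod f), so q ≡ p (mod f). Because v ≡ b (mod f), v * q ≡ b * p (mod f).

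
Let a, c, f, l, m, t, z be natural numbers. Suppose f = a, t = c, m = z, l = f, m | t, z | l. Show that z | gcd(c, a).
m = z and m | t, so z | t. t = c, so z | c. l = f and f = a, so l = a. z | l, so z | a. z | c, so z | gcd(c, a).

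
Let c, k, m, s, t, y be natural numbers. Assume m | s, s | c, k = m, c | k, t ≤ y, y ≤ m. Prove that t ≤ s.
Because k = m and c | k, c | m. Since s | c, s | m. From m | s, m = s. Since t ≤ y and y ≤ m, t ≤ m. Since m = s, t ≤ s.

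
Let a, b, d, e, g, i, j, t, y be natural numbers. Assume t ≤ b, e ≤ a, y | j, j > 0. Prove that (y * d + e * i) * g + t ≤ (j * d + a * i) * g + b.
Since y | j and j > 0, y ≤ j. Then y * d ≤ j * d. From e ≤ a, e * i ≤ a * i. Since y * d ≤ j * d, y * d + e * i ≤ j * d + a * i. Then (y * d + e * i) * g ≤ (j * d + a * i) * g. t ≤ b, so (y * d + e * i) * g + t ≤ (j * d + a * i) * g + b.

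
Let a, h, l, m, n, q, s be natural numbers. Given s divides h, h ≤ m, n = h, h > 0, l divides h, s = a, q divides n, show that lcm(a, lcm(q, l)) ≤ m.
s = a and s divides h, thus a divides h. n = h and q divides n, so q divides h. Since l divides h, lcm(q, l) divides h. Because a divides h, lcm(a, lcm(q, l)) divides h. Since h > 0, lcm(a, lcm(q, l)) ≤ h. h ≤ m, so lcm(a, lcm(q, l)) ≤ m.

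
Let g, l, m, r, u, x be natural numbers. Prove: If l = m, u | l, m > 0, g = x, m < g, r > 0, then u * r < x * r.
l = m and u | l, thus u | m. m > 0, so u ≤ m. Since g = x and m < g, m < x. Since u ≤ m, u < x. r > 0, so u * r < x * r.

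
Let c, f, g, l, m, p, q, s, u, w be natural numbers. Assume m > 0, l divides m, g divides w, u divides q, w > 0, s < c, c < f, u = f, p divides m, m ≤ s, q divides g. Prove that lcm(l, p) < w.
l divides m and p divides m, so lcm(l, p) divides m. Since m > 0, lcm(l, p) ≤ m. From m ≤ s and s < c, m < c. Since c < f, m < f. u = f and u divides q, therefore f divides q. q divides g and g divides w, therefore q divides w. Since f divides q, f divides w. w > 0, so f ≤ w. m < f, so m < w. lcm(l, p) ≤ m, so lcm(l, p) < w.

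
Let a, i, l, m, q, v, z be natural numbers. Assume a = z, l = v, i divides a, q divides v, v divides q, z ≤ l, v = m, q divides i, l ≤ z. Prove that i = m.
Since z ≤ l and l ≤ z, z = l. a = z, so a = l. i divides a, so i divides l. Since l = v, i divides v. q divides v and v divides q, therefore q = v. Since q divides i, v divides i. i divides v, so i = v. v = m, so i = m.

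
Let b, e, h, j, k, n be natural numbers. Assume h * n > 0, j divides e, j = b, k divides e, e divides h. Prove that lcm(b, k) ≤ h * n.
j = b and j divides e, therefore b divides e. Since k divides e, lcm(b, k) divides e. e divides h, so lcm(b, k) divides h. Then lcm(b, k) divides h * n. Since h * n > 0, lcm(b, k) ≤ h * n.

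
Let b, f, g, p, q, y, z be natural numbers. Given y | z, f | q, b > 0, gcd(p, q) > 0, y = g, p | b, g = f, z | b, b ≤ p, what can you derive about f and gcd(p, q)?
f ≤ gcd(p, q)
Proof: p | b and b > 0, thus p ≤ b. b ≤ p, so b = p. From y = g and g = f, y = f. y | z and z | b, thus y | b. Since y = f, f | b. Since b = p, f | p. Since f | q, f | gcd(p, q). Since gcd(p, q) > 0, f ≤ gcd(p, q).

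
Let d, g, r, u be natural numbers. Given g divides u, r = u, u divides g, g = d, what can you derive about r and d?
r = d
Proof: From u divides g and g divides u, u = g. Since r = u, r = g. Since g = d, r = d.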